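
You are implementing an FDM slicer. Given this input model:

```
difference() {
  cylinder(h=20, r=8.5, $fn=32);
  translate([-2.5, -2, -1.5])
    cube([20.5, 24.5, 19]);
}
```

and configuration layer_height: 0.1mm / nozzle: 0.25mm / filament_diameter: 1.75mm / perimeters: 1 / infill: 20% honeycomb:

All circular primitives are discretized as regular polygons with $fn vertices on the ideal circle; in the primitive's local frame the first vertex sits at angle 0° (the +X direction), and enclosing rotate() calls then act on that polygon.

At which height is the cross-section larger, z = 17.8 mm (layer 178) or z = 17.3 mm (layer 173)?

layer 178 (z = 17.8 mm)

Layer 178 (z = 17.8): the r=8.5 cylinder contributes a regular 32-gon of circumradius 8.5 (area = (32/2)·8.500²·sin(360°/32) = 225.52 mm²); the cube at (-2.5, -2) is not intersected at this z (z outside [-1.5, 17.5]); Subtracting the remaining from the first: none of the subtracted shapes is present at this height, so the r=8.5 cylinder is unchanged — area = 225.52 mm². So its area = 225.52 mm². Layer 173 (z = 17.3): the cylinder: section is a regular 32-gon, circumradius r=8.5 (area = (32/2)·8.500²·sin(360°/32) = 225.52 mm²); the 20.5×24.5 cube at (-2.5, -2) contributes its full rectangle (area 502.25 mm²); Taking the first minus the rest: starting from the r=8.5 cylinder (225.52 mm²), the 20.5×24.5 cube at (-2.5, -2) partially overlaps it — only the 99.04 mm² overlap (of its 502.25 mm²) is removed, clipping the outline — area = 126.48 mm². So its area = 126.48 mm². Layer 178 is larger (225.52 vs 126.48 mm²).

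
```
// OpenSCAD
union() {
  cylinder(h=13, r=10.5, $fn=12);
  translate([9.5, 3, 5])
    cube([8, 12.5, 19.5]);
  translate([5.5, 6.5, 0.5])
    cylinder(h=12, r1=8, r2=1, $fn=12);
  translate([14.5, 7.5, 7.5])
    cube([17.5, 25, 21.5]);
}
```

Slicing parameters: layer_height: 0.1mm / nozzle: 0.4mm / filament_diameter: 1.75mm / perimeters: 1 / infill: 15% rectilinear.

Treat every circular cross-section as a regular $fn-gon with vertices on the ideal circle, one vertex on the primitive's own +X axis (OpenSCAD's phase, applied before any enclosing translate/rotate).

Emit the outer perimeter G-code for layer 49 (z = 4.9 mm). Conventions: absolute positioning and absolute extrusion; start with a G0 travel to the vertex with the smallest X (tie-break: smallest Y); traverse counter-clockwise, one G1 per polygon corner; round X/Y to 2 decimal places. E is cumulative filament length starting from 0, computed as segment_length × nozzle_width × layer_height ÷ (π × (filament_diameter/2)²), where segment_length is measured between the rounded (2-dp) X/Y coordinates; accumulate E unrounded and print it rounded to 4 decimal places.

At z = 4.9 mm: the r=10.5 cylinder gives a regular 12-gon of circumradius 10.5 (constant along its height); the cube at (9.5, 3) is not intersected at this z (z outside [5, 24.5]); the cone at (5.5, 6.5): at t=0.367 of its height the radius interpolates to r₁+(r₂−r₁)t = 5.433, giving a regular 12-gon of that circumradius; the cube at (14.5, 7.5) is absent (z outside [7.5, 29]); Merging all regions: the regions partially overlap (shared area 57.69 mm²), so overlapping operands fuse into one piece — 1 connected region. The outline is a single polygon with 18 vertices. Extrusion per mm of travel: 0.4 × 0.1 / (π × 0.875²) = 0.016630. Accumulating E over each segment gives final E = 1.1712.

G0 X-10.50 Y0.00 Z4.90
G1 X-9.09 Y-5.25 E0.0904
G1 X-5.25 Y-9.09 E0.1807
G1 X0.00 Y-10.50 E0.2711
G1 X5.25 Y-9.09 E0.3615
G1 X9.09 Y-5.25 E0.4518
G1 X10.50 Y0.00 E0.5422
G1 X9.64 Y3.22 E0.5977
G1 X10.21 Y3.78 E0.6109
G1 X10.93 Y6.50 E0.6577
G1 X10.21 Y9.22 E0.7045
G1 X8.22 Y11.21 E0.7513
G1 X5.50 Y11.93 E0.7981
G1 X2.78 Y11.21 E0.8449
G1 X1.64 Y10.06 E0.8718
G1 X0.00 Y10.50 E0.9001
G1 X-5.25 Y9.09 E0.9905
G1 X-9.09 Y5.25 E1.0808
G1 X-10.50 Y0.00 E1.1712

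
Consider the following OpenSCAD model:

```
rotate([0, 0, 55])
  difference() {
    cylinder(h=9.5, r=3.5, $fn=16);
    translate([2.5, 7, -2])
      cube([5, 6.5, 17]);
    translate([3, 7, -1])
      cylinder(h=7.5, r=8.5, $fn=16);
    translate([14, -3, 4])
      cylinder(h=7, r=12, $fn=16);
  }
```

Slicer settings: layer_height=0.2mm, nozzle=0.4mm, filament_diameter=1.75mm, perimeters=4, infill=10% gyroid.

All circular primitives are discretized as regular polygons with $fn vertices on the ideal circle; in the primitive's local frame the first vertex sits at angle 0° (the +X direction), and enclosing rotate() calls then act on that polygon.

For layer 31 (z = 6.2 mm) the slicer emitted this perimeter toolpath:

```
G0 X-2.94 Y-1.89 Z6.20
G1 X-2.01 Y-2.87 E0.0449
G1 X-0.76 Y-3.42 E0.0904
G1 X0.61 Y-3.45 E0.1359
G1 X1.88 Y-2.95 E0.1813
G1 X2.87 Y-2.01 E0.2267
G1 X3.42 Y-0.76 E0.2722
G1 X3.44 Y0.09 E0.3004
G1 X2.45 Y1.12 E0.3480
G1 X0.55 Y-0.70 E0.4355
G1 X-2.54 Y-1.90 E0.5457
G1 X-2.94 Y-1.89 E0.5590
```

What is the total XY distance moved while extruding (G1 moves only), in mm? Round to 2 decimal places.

16.81 mm

Sum the Euclidean lengths of each G1 segment: total = 16.81 mm.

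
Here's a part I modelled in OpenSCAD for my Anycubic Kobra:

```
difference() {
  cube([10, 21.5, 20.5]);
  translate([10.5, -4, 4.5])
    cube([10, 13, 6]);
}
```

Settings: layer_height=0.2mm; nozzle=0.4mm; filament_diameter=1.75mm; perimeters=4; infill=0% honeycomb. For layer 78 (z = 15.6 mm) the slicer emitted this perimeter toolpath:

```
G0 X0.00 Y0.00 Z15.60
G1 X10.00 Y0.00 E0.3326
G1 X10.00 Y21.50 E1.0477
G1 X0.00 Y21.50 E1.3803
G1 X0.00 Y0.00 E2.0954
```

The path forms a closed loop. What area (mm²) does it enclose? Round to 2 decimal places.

Apply the shoelace formula to the sequence of (X, Y) vertices; enclosed area = 215.00 mm².

215.00 mm²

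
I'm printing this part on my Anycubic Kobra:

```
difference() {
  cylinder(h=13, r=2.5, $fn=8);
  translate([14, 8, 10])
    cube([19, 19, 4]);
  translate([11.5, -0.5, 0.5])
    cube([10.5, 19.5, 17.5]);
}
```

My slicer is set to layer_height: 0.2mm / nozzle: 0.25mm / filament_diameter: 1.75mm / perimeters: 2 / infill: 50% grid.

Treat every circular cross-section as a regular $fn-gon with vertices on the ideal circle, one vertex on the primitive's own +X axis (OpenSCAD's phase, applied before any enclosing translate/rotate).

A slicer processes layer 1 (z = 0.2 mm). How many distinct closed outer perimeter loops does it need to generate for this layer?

At z = 0.2 mm: the r=2.5 cylinder gives a regular 8-gon of circumradius 2.5 (constant along its height); the cube at (14, 8) is not intersected at this z (z outside [10, 14]); the cube at (11.5, -0.5) is absent (z outside [0.5, 18]); Taking the first minus the rest: none of the subtracted shapes is present at this height, so the r=2.5 cylinder is unchanged — 1 connected region. The result has 1 disconnected region.

1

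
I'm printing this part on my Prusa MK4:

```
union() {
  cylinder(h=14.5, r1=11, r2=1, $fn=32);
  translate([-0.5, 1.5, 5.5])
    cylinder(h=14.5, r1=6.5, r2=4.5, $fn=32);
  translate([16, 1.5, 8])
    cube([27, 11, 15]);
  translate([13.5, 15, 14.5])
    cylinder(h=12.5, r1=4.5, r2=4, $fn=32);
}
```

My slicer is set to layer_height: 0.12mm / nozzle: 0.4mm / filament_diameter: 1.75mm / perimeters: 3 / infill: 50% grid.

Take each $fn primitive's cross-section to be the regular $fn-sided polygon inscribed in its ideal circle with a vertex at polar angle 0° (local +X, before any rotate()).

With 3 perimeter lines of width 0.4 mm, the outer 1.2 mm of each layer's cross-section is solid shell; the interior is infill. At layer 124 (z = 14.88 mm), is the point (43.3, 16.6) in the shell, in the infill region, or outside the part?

outside

At z = 14.88 mm: the cone is not intersected at this z (z outside [0, 14.5]); the cone at (-0.5, 1.5) (r1=6.5→r2=4.5) has section circumradius 5.206 here — a regular 32-gon; the cube at (16, 1.5) (footprint 27×11) is included at this height; the cone at (13.5, 15): at t=0.030 of its height the radius interpolates to r₁+(r₂−r₁)t = 4.485, giving a regular 32-gon of that circumradius; Merging all regions: the regions partially overlap (shared area 0.82 mm²), so overlapping operands fuse into one piece — 2 connected regions. Overall, the cross-section has 2 separate islands. The nearest boundary edge runs (17.22, 12.50)→(43.00, 12.50); distance from the point to it = 4.11 mm. The point is not inside any of the regions above, so it lies outside the cross-section (4.11 mm from the nearest boundary).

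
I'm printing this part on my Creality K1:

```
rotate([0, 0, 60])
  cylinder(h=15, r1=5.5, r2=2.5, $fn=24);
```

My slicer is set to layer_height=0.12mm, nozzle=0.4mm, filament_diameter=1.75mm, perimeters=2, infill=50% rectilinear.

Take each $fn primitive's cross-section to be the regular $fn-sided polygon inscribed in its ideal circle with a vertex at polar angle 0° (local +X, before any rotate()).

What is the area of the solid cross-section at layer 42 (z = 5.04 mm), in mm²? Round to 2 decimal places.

62.67 mm²

At z = 5.04 mm: the cone (r1=5.5→r2=2.5) has section circumradius 4.492 here — a regular 24-gon (area = (24/2)·4.492²·sin(360°/24) = 62.67 mm²); (whole slice rotated 60° about Z — lengths, areas and connectivity unchanged). Overall, the cross-section is a single solid region. Net area = 62.67 mm².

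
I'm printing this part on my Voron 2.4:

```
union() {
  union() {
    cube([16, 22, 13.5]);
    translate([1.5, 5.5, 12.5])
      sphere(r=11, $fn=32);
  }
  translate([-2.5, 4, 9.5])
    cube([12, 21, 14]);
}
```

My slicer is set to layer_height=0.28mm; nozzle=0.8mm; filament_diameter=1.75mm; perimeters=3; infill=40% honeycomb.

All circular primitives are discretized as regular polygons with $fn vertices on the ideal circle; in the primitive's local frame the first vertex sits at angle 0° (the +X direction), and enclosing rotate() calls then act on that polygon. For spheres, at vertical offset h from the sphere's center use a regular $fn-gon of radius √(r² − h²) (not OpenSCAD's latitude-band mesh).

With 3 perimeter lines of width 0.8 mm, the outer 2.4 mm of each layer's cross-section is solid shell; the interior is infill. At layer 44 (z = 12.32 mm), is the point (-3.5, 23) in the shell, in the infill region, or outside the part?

At z = 12.32 mm: the cube (footprint 16×22) is included at this height; the sphere at (1.5, 5.5): section is a regular 32-gon, circumradius = √(r²−h²) = √(11²−0.18²) = 10.999; Combining (union): the regions partially overlap (shared area 176.69 mm²), so overlapping operands fuse into one piece — 1 connected region; the cube at (-2.5, 4) (footprint 12×21) is included at this height; Combining (union): the regions partially overlap (shared area 201.22 mm²), so overlapping operands fuse into one piece — 1 connected region. Overall, the cross-section is a single solid region. The nearest boundary edge runs (-2.50, 15.72)→(-2.50, 25.00); distance from the point to it = 1.00 mm. The point is not inside any of the regions above, so it lies outside the cross-section (1.00 mm from the nearest boundary).

outside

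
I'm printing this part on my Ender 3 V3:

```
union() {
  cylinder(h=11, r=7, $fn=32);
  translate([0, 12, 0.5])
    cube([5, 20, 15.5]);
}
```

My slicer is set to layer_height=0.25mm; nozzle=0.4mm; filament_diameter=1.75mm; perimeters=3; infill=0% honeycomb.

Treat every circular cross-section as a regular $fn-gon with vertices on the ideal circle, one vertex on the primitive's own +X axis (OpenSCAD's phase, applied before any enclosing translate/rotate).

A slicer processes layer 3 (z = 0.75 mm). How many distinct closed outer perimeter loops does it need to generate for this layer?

2

At z = 0.75 mm: the cylinder: section is a regular 32-gon, circumradius r=7; the cube at (0, 12) is present — its section is the full 5×20 rectangle; Merging all regions: the 2 present regions are separate (no shared area or edge), so areas and boundary lengths simply add and each stays a separate island — 2 connected regions. The result has 2 disconnected regions.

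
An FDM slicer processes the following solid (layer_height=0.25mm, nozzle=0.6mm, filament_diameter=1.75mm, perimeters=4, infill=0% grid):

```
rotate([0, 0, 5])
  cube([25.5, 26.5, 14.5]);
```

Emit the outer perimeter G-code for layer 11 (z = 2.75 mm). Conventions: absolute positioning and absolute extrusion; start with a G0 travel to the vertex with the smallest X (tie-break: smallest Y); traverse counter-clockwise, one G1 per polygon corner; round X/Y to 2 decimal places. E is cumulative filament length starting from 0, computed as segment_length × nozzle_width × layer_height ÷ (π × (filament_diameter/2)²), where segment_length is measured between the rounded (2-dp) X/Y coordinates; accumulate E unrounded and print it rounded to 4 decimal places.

At z = 2.75 mm: the cube is present — its section is the full 25.5×26.5 rectangle; (rotated 5° about Z; rotation is an isometry so areas/perimeters/island counts are preserved). The outline is a single polygon with 4 vertices. Extrusion per mm of travel: 0.6 × 0.25 / (π × 0.875²) = 0.062363. Accumulating E over each segment gives final E = 6.4854.

G0 X-2.31 Y26.40 Z2.75
G1 X0.00 Y0.00 E1.6527
G1 X25.40 Y2.22 E3.2427
G1 X23.09 Y28.62 E4.8954
G1 X-2.31 Y26.40 E6.4854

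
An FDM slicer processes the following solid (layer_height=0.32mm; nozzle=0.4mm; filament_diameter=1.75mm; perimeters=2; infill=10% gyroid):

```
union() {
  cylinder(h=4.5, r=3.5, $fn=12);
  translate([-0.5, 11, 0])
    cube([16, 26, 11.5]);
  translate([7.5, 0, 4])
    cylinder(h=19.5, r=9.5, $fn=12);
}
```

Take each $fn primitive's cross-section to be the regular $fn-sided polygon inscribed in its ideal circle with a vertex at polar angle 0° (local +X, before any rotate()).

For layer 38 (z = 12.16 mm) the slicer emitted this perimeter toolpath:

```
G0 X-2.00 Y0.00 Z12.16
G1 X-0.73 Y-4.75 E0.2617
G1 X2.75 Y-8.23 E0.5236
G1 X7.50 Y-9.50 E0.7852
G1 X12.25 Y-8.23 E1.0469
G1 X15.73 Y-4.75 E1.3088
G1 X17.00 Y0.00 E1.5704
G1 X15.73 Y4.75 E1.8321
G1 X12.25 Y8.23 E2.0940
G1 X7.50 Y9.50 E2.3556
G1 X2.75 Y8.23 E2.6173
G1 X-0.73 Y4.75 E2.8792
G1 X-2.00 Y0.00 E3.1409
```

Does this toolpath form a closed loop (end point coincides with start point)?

Start point (G0): (-2.00, 0.00). End point (last G1): the path returns to the start — closed.

yes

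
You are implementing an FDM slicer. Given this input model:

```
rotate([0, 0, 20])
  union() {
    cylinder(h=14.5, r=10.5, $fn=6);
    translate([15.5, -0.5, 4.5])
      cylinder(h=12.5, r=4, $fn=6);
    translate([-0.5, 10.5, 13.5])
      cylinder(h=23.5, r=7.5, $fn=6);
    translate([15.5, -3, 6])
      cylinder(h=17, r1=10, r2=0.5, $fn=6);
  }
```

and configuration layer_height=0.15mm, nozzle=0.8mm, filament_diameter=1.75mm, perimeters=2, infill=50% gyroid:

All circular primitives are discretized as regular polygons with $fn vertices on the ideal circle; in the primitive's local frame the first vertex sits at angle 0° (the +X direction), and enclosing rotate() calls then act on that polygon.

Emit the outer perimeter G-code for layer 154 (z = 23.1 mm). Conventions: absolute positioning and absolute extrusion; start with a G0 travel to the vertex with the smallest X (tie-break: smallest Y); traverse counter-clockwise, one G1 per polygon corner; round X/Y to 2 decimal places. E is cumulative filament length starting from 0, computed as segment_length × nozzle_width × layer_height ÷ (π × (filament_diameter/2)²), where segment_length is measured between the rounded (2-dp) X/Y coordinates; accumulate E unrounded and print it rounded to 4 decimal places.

At z = 23.1 mm: the cylinder is not intersected at this z (z outside [0, 14.5]); the cylinder at (15.5, -0.5) is not intersected at this z (z outside [4.5, 17]); the r=7.5 cylinder at (-0.5, 10.5) contributes a regular 6-gon of circumradius 7.5; the cone at (15.5, -3) is not intersected at this z (z outside [6, 23]); Merging all regions: only the r=7.5 cylinder at (-0.5, 10.5) is present, so the union is just that shape — 1 connected region; (whole slice rotated 20° about Z — lengths, areas and connectivity unchanged). The outline is a single polygon with 6 vertices. Extrusion per mm of travel: 0.8 × 0.15 / (π × 0.875²) = 0.049890. Accumulating E over each segment gives final E = 2.2454.

G0 X-11.11 Y7.13 Z23.10
G1 X-5.36 Y2.31 E0.3743
G1 X1.68 Y4.87 E0.7481
G1 X2.99 Y12.26 E1.1225
G1 X-2.76 Y17.08 E1.4968
G1 X-9.81 Y14.52 E1.8710
G1 X-11.11 Y7.13 E2.2454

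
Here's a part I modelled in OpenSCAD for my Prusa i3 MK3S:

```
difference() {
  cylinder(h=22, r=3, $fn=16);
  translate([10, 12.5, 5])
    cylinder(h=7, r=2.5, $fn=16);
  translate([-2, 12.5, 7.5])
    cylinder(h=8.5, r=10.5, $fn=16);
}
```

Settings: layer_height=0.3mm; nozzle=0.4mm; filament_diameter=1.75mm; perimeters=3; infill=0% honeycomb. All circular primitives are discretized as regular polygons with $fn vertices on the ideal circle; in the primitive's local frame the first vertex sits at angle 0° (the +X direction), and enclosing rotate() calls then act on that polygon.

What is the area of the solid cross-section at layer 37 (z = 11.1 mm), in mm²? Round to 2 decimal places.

26.06 mm²

At z = 11.1 mm: the cylinder: section is a regular 16-gon, circumradius r=3 (area = (16/2)·3.000²·sin(360°/16) = 27.55 mm²); the r=2.5 cylinder at (10, 12.5) gives a regular 16-gon of circumradius 2.5 (constant along its height) (area = (16/2)·2.500²·sin(360°/16) = 19.13 mm²); the r=10.5 cylinder at (-2, 12.5) gives a regular 16-gon of circumradius 10.5 (constant along its height) (area = (16/2)·10.500²·sin(360°/16) = 337.53 mm²); Taking the first minus the rest: starting from the r=3 cylinder (27.55 mm²), the r=2.5 cylinder at (10, 12.5) misses the remaining region (no effect); the r=10.5 cylinder at (-2, 12.5) partially overlaps it — only the 1.50 mm² overlap (of its 337.53 mm²) is removed, clipping the outline — area = 26.06 mm². Overall, the cross-section is a single solid region. Net area = 26.06 mm².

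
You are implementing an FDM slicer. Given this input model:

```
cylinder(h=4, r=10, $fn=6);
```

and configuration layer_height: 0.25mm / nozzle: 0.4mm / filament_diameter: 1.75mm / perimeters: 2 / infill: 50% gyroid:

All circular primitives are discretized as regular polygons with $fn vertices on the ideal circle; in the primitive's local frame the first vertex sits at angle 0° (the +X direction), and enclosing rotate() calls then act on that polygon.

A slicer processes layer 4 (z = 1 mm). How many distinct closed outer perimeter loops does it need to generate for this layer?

At z = 1 mm: the r=10 cylinder gives a regular 6-gon of circumradius 10 (constant along its height). The result has 1 disconnected region.

1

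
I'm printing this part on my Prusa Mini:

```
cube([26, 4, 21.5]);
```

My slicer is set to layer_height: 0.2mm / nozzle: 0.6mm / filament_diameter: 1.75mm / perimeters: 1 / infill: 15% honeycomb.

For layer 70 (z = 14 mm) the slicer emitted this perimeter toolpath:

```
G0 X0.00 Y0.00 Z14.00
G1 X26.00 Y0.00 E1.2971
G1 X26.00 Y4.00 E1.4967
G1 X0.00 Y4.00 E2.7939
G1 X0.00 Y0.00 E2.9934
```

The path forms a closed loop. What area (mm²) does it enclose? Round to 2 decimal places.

Apply the shoelace formula to the sequence of (X, Y) vertices; enclosed area = 104.00 mm².

104.00 mm²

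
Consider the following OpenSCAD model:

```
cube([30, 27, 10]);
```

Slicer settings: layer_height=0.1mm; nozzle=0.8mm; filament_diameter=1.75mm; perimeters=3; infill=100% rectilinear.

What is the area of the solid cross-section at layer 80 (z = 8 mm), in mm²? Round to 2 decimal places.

At z = 8 mm: the 30×27 cube contributes its full rectangle (area 810.00 mm²). Overall, the cross-section is a single solid region. Net area = 810.00 mm².

810.00 mm²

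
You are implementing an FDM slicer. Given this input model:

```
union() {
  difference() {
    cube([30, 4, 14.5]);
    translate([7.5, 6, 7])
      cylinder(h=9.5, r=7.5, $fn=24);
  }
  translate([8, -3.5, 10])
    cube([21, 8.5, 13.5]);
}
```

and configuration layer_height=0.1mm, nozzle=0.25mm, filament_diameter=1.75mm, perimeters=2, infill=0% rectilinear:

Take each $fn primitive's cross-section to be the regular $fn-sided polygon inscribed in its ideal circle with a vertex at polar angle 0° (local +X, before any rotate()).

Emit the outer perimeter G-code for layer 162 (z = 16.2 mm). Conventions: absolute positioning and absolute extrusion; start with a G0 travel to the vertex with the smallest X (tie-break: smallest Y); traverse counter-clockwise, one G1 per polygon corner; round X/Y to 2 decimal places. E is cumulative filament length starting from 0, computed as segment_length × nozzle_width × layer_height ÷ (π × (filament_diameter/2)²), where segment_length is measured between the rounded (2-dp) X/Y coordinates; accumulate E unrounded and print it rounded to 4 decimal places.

At z = 16.2 mm: the cube does not reach this height (z outside [0, 14.5]); the r=7.5 cylinder at (7.5, 6) gives a regular 24-gon of circumradius 7.5 (constant along its height); Taking the first minus the rest: the first operand is absent here, so nothing remains; the cube at (8, -3.5) (footprint 21×8.5) is included at this height; Combining (union): only the 21×8.5 cube at (8, -3.5) is present, so the union is just that shape — 1 connected region. The outline is a single polygon with 4 vertices. Extrusion per mm of travel: 0.25 × 0.1 / (π × 0.875²) = 0.010394. Accumulating E over each segment gives final E = 0.6132.

G0 X8.00 Y-3.50 Z16.20
G1 X29.00 Y-3.50 E0.2183
G1 X29.00 Y5.00 E0.3066
G1 X8.00 Y5.00 E0.5249
G1 X8.00 Y-3.50 E0.6132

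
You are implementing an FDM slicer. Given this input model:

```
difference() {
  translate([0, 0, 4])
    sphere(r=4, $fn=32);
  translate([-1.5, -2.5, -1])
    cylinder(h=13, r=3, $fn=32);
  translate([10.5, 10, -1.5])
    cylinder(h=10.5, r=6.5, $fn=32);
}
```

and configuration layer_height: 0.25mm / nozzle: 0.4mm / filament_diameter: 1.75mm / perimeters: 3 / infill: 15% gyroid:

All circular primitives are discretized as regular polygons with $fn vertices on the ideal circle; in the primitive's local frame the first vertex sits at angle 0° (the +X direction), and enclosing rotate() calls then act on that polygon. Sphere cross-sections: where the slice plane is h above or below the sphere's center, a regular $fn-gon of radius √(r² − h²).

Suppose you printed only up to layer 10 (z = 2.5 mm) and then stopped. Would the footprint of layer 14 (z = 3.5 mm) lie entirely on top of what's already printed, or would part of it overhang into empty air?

part overhangs

Compare the two slices. At z = 2.5: the r=4 sphere slices to a regular 32-gon of circumradius 3.708 (√(r²−h²) with h=1.5 from center) (area = (32/2)·3.708²·sin(360°/32) = 42.92 mm²); the r=3 cylinder at (-1.5, -2.5) contributes a regular 32-gon of circumradius 3 (area = (32/2)·3.000²·sin(360°/32) = 28.09 mm²); the r=6.5 cylinder at (10.5, 10) contributes a regular 32-gon of circumradius 6.5 (area = (32/2)·6.500²·sin(360°/32) = 131.88 mm²); Taking the first minus the rest: starting from the r=4 sphere (42.92 mm²), the r=3 cylinder at (-1.5, -2.5) partially overlaps it — only the 16.02 mm² overlap (of its 28.09 mm²) is removed, clipping the outline; the r=6.5 cylinder at (10.5, 10) misses the remaining region (no effect) — area = 26.90 mm². At z = 3.5: the sphere: section is a regular 32-gon, circumradius = √(r²−h²) = √(4²−0.5²) = 3.969 (area = (32/2)·3.969²·sin(360°/32) = 49.16 mm²); the r=3 cylinder at (-1.5, -2.5) contributes a regular 32-gon of circumradius 3 (area = (32/2)·3.000²·sin(360°/32) = 28.09 mm²); the cylinder at (10.5, 10): section is a regular 32-gon, circumradius r=6.5 (area = (32/2)·6.500²·sin(360°/32) = 131.88 mm²); After the difference (first − rest): starting from the r=4 sphere (49.16 mm²), the r=3 cylinder at (-1.5, -2.5) partially overlaps it — only the 17.77 mm² overlap (of its 28.09 mm²) is removed, clipping the outline; the r=6.5 cylinder at (10.5, 10) misses the remaining region (no effect) — area = 31.39 mm². Checking containment: at z = 3.5 the cross-section extends beyond the z = 2.5 cross-section by about 4.49 mm².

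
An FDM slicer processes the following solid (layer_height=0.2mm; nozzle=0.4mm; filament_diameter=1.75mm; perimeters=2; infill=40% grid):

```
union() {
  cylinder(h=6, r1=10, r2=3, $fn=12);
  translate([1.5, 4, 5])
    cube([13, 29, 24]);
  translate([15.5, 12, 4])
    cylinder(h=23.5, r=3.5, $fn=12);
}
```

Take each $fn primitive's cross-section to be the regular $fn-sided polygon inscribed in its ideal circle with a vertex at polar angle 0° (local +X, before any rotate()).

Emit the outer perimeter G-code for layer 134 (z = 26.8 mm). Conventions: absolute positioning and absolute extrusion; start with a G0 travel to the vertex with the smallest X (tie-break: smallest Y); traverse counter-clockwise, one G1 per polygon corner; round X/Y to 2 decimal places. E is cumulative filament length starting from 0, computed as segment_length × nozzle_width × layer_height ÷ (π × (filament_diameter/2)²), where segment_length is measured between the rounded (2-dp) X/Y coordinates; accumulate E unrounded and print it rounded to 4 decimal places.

G0 X1.50 Y4.00 Z26.80
G1 X14.50 Y4.00 E0.4324
G1 X14.50 Y8.77 E0.5910
G1 X15.50 Y8.50 E0.6255
G1 X17.25 Y8.97 E0.6858
G1 X18.53 Y10.25 E0.7460
G1 X19.00 Y12.00 E0.8062
G1 X18.53 Y13.75 E0.8665
G1 X17.25 Y15.03 E0.9267
G1 X15.50 Y15.50 E0.9870
G1 X14.50 Y15.23 E1.0214
G1 X14.50 Y33.00 E1.6125
G1 X1.50 Y33.00 E2.0448
G1 X1.50 Y4.00 E3.0094

At z = 26.8 mm: the cone does not reach this height (z outside [0, 6]); the cube at (1.5, 4) is present — its section is the full 13×29 rectangle; the r=3.5 cylinder at (15.5, 12) gives a regular 12-gon of circumradius 3.5 (constant along its height); Combining (union): the regions partially overlap (shared area 11.64 mm²), so overlapping operands fuse into one piece — 1 connected region. The outline is a single polygon with 13 vertices. Extrusion per mm of travel: 0.4 × 0.2 / (π × 0.875²) = 0.033260. Accumulating E over each segment gives final E = 3.0094.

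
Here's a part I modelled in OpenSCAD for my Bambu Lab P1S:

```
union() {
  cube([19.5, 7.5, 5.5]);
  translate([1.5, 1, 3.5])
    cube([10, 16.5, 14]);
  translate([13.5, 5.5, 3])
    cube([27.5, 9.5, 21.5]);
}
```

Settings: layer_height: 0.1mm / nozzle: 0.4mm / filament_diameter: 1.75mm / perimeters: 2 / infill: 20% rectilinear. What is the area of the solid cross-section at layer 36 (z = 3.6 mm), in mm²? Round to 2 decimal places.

495.50 mm²

At z = 3.6 mm: the cube is present — its section is the full 19.5×7.5 rectangle (area 146.25 mm²); the 10×16.5 cube at (1.5, 1) contributes its full rectangle (area 165.00 mm²); the cube at (13.5, 5.5) is present — its section is the full 27.5×9.5 rectangle (area 261.25 mm²); Taking the union: the regions partially overlap — summed areas 572.50 mm² minus the doubly-counted overlap 77.00 mm² gives 495.50 mm² — area = 495.50 mm². Overall, the cross-section is a single solid region. Net area = 495.50 mm².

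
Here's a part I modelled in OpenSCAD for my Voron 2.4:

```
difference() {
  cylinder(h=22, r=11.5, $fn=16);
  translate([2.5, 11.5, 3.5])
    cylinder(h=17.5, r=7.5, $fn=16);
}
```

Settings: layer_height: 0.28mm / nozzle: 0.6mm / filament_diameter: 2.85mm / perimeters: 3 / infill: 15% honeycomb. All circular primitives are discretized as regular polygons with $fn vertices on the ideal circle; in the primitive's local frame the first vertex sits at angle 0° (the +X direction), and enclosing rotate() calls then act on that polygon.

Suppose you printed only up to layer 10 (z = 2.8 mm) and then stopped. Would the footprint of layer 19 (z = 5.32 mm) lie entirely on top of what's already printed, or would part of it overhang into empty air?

entirely on top

Compare the two slices. At z = 2.8: the r=11.5 cylinder contributes a regular 16-gon of circumradius 11.5 (area = (16/2)·11.500²·sin(360°/16) = 404.88 mm²); the cylinder at (2.5, 11.5) is not intersected at this z (z outside [3.5, 21]); After the difference (first − rest): none of the subtracted shapes is present at this height, so the r=11.5 cylinder is unchanged — area = 404.88 mm². At z = 5.32: the r=11.5 cylinder gives a regular 16-gon of circumradius 11.5 (constant along its height) (area = (16/2)·11.500²·sin(360°/16) = 404.88 mm²); the r=7.5 cylinder at (2.5, 11.5) contributes a regular 16-gon of circumradius 7.5 (area = (16/2)·7.500²·sin(360°/16) = 172.21 mm²); Subtracting the remaining from the first: starting from the r=11.5 cylinder (404.88 mm²), the r=7.5 cylinder at (2.5, 11.5) partially overlaps it — only the 68.38 mm² overlap (of its 172.21 mm²) is removed, clipping the outline — area = 336.50 mm². Checking containment: the cross-section at z = 5.32 is a subset of the cross-section at z = 2.8.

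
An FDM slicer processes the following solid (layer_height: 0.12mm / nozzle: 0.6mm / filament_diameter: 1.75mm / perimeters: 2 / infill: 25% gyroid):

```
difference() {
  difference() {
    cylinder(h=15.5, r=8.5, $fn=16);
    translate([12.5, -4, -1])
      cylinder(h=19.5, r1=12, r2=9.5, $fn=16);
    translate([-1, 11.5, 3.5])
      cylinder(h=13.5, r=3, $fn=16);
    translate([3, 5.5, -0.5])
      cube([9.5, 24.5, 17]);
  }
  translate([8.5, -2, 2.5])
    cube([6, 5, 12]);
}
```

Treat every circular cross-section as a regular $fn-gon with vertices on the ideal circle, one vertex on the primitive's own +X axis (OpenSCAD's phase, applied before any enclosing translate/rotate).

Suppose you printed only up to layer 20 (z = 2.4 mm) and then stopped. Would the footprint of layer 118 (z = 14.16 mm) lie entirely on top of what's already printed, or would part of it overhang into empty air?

part overhangs

Compare the two slices. At z = 2.4: the cylinder: section is a regular 16-gon, circumradius r=8.5 (area = (16/2)·8.500²·sin(360°/16) = 221.19 mm²); the cone at (12.5, -4) contributes a regular 16-gon of circumradius 11.564 (interpolated between r1=12 and r2=9.5 at t=0.174) (area = (16/2)·11.564²·sin(360°/16) = 409.41 mm²); the cylinder at (-1, 11.5) is not intersected at this z (z outside [3.5, 17]); the cube at (3, 5.5) (footprint 9.5×24.5) is included at this height (area 232.75 mm²); After the difference (first − rest): starting from the r=8.5 cylinder (221.19 mm²), the cone at (12.5, -4) partially overlaps it — only the 67.32 mm² overlap (of its 409.41 mm²) is removed, clipping the outline; the 9.5×24.5 cube at (3, 5.5) partially overlaps it — only the 4.64 mm² overlap (of its 232.75 mm²) is removed, clipping the outline — area = 149.24 mm²; the cube at (8.5, -2) is not intersected at this z (z outside [2.5, 14.5]); Subtracting the remaining from the first: none of the subtracted shapes is present at this height, so that combined region is unchanged — area = 149.24 mm². At z = 14.16: the r=8.5 cylinder contributes a regular 16-gon of circumradius 8.5 (area = (16/2)·8.500²·sin(360°/16) = 221.19 mm²); the cone at (12.5, -4) contributes a regular 16-gon of circumradius 10.056 (interpolated between r1=12 and r2=9.5 at t=0.777) (area = (16/2)·10.056²·sin(360°/16) = 309.61 mm²); the r=3 cylinder at (-1, 11.5) gives a regular 16-gon of circumradius 3 (constant along its height) (area = (16/2)·3.000²·sin(360°/16) = 27.55 mm²); the 9.5×24.5 cube at (3, 5.5) contributes its full rectangle (area 232.75 mm²); After the difference (first − rest): starting from the r=8.5 cylinder (221.19 mm²), the cone at (12.5, -4) partially overlaps it — only the 45.44 mm² overlap (of its 309.61 mm²) is removed, clipping the outline; the r=3 cylinder at (-1, 11.5) misses the remaining region (no effect); the 9.5×24.5 cube at (3, 5.5) partially overlaps it — only the 4.64 mm² overlap (of its 232.75 mm²) is removed, clipping the outline — area = 171.12 mm²; the cube at (8.5, -2) is present — its section is the full 6×5 rectangle (area 30.00 mm²); After the difference (first − rest): starting from that combined region (171.12 mm²), the 6×5 cube at (8.5, -2) misses the remaining region (no effect) — area = 171.12 mm². Checking containment: at z = 14.16 the cross-section extends beyond the z = 2.4 cross-section by about 21.88 mm².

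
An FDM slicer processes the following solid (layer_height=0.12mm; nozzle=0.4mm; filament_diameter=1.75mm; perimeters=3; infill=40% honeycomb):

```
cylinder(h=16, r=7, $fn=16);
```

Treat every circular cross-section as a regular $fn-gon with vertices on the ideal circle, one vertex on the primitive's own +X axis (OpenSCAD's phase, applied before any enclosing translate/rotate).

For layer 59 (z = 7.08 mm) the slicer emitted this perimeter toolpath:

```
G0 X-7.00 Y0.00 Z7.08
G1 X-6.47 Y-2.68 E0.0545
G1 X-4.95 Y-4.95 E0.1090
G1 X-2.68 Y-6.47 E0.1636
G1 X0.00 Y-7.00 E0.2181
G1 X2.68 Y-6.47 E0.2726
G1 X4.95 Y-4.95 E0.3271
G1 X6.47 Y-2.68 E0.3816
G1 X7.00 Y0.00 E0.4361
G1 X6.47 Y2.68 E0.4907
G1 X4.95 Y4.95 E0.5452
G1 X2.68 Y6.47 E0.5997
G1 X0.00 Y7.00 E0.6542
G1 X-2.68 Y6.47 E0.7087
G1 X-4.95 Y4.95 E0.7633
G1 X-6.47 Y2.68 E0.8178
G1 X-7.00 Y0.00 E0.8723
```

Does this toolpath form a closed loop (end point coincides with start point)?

yes

Start point (G0): (-7.00, 0.00). End point (last G1): the path returns to the start — closed.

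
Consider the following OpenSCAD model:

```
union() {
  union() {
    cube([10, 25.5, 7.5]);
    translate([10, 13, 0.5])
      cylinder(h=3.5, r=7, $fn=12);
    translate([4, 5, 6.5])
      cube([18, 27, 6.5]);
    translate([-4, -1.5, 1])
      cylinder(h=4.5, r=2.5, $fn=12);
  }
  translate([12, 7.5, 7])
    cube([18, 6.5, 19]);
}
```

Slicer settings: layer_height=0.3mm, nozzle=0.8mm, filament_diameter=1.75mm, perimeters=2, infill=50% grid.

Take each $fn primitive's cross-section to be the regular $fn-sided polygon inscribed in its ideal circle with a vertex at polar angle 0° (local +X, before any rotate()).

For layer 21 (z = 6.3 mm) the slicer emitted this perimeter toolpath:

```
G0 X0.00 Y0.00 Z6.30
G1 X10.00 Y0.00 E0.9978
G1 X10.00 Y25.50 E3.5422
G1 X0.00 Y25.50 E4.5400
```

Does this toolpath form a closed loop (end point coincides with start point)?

Start point (G0): (0.00, 0.00). End point (last G1): the path does not return to the start — open.

no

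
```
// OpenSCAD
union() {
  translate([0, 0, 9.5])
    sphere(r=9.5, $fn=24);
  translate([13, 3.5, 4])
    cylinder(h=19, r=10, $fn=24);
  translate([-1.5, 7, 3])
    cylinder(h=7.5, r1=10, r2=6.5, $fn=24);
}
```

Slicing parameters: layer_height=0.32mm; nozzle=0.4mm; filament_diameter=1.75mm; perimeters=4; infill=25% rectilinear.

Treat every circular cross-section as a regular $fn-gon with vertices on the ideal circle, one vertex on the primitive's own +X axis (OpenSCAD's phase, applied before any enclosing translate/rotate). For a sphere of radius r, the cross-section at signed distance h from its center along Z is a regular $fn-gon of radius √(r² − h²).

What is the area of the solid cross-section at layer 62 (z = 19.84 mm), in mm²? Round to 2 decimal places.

310.58 mm²

At z = 19.84 mm: the sphere is not intersected at this z (|z−center|=10.340 > r=9.5); the r=10 cylinder at (13, 3.5) contributes a regular 24-gon of circumradius 10 (area = (24/2)·10.000²·sin(360°/24) = 310.58 mm²); the cone at (-1.5, 7) does not reach this height (z outside [3, 10.5]); Combining (union): only the r=10 cylinder at (13, 3.5) is present, so the union is just that shape — area = 310.58 mm². Overall, the cross-section is a single solid region. Net area = 310.58 mm².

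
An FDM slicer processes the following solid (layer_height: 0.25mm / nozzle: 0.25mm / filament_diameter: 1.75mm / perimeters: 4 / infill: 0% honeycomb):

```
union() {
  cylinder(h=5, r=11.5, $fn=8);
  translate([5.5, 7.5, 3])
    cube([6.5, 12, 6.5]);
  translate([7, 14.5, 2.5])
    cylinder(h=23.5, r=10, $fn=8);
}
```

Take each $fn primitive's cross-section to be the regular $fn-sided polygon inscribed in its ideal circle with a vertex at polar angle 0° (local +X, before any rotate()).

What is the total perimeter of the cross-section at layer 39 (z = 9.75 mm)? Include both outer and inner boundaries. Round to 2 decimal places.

At z = 9.75 mm: the cylinder is not intersected at this z (z outside [0, 5]); the cube at (5.5, 7.5) does not reach this height (z outside [3, 9.5]); the r=10 cylinder at (7, 14.5) gives a regular 8-gon of circumradius 10 (constant along its height) (perimeter = 2·8·10.000·sin(180°/8) = 61.23 mm); Taking the union: only the r=10 cylinder at (7, 14.5) is present, so the union is just that shape — boundary = 61.23 mm. Overall, the cross-section is a single solid region. Total boundary length (outer) = 61.23 mm.

61.23 mm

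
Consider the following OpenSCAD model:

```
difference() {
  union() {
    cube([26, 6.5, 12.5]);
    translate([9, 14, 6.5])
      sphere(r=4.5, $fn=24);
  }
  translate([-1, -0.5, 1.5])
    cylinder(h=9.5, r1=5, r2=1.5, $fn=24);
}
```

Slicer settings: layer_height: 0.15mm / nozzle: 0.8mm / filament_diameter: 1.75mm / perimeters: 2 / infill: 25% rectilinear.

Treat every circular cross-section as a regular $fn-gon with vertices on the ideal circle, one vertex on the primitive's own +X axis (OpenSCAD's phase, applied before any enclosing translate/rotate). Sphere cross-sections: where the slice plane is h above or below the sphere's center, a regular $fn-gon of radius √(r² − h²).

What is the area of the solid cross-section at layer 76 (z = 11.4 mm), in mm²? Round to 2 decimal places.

169.00 mm²

At z = 11.4 mm: the 26×6.5 cube contributes its full rectangle (area 169.00 mm²); the sphere at (9, 14) is not intersected at this z (|z−center|=4.900 > r=4.5); Combining (union): only the 26×6.5 cube is present, so the union is just that shape — area = 169.00 mm²; the cone at (-1, -0.5) is not intersected at this z (z outside [1.5, 11]); Subtracting the remaining from the first: none of the subtracted shapes is present at this height, so the result so far is unchanged — area = 169.00 mm². Overall, the cross-section is a single solid region. Net area = 169.00 mm².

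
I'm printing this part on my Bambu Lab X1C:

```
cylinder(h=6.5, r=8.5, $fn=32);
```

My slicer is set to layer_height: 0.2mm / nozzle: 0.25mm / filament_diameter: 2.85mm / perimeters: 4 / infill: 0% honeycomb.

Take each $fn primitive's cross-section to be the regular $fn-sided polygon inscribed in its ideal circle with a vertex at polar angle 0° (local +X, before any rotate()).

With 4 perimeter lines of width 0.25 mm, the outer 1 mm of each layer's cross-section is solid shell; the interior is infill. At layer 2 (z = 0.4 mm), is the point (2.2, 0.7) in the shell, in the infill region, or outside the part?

infill

At z = 0.4 mm: the r=8.5 cylinder gives a regular 32-gon of circumradius 8.5 (constant along its height). Overall, the cross-section is a single solid region. The nearest boundary edge runs (8.34, 1.66)→(7.85, 3.25); distance from the point to it = 6.15 mm. The point is inside the cross-section and 6.15 mm from the nearest boundary — more than the 1 mm shell width (4 × 0.25), so it's in the infill interior.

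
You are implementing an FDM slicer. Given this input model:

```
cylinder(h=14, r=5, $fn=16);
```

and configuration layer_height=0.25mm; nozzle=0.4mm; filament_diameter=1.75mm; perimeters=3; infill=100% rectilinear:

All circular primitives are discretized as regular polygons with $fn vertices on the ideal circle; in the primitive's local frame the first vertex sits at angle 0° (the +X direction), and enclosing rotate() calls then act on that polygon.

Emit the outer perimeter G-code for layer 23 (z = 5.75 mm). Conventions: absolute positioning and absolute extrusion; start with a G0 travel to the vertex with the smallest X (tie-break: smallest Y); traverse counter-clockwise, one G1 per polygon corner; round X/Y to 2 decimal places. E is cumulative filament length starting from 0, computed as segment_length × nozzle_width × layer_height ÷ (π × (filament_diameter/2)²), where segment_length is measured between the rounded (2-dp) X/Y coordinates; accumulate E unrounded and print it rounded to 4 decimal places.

G0 X-5.00 Y0.00 Z5.75
G1 X-4.62 Y-1.91 E0.0810
G1 X-3.54 Y-3.54 E0.1623
G1 X-1.91 Y-4.62 E0.2436
G1 X0.00 Y-5.00 E0.3245
G1 X1.91 Y-4.62 E0.4055
G1 X3.54 Y-3.54 E0.4868
G1 X4.62 Y-1.91 E0.5681
G1 X5.00 Y0.00 E0.6490
G1 X4.62 Y1.91 E0.7300
G1 X3.54 Y3.54 E0.8113
G1 X1.91 Y4.62 E0.8926
G1 X0.00 Y5.00 E0.9735
G1 X-1.91 Y4.62 E1.0545
G1 X-3.54 Y3.54 E1.1358
G1 X-4.62 Y1.91 E1.2171
G1 X-5.00 Y0.00 E1.2981

At z = 5.75 mm: the r=5 cylinder contributes a regular 16-gon of circumradius 5. The outline is a single polygon with 16 vertices. Extrusion per mm of travel: 0.4 × 0.25 / (π × 0.875²) = 0.041575. Accumulating E over each segment gives final E = 1.2981.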